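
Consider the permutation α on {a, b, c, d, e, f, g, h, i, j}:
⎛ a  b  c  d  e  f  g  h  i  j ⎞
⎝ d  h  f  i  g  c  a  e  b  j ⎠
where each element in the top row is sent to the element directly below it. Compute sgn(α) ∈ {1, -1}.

In disjoint-cycle form the cycle lengths are 7, 2, 1.
A cycle of length ℓ contributes ℓ−1 transpositions, so α is a product of 6 + 1 = 7 transpositions — odd.

-1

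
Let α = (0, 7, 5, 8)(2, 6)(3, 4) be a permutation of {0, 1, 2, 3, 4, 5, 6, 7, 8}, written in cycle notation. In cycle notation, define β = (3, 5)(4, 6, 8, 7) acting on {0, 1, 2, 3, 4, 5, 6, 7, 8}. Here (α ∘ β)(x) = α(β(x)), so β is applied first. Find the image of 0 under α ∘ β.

First apply β: β(0) = 0, then α(0) = 7. Thus (α ∘ β)(0) = 7.

7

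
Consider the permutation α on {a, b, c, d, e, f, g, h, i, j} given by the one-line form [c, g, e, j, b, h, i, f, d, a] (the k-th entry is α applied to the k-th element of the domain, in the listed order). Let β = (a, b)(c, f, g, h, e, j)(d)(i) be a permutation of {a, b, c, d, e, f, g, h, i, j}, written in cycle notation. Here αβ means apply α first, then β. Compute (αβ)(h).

α(h) = f, then β(f) = g; composing gives (αβ)(h) = g.

g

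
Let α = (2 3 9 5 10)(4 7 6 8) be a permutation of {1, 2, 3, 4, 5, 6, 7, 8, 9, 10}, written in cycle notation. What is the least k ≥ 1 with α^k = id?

20

The disjoint cycles have lengths 5, 4, 1.
The order is lcm(5, 4) = 20.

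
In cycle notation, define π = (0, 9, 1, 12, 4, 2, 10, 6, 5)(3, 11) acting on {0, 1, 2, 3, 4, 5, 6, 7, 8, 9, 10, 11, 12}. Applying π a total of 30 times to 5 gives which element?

1

5 lies in the 9-cycle (0, 9, 1, 12, 4, 2, 10, 6, 5).
Powers repeat with period 9 on this cycle, and 30 mod 9 = 3, so π^30(5) = π^3(5).
Advancing 3 steps from 5: 5 → 0 → 9 → 1.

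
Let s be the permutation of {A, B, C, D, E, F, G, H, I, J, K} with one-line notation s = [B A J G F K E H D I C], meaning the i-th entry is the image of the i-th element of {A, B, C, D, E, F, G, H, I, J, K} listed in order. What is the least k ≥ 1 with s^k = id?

Decomposing into disjoint cycles gives cycle lengths 8, 2, 1.
The order is lcm(8, 2) = 8.

8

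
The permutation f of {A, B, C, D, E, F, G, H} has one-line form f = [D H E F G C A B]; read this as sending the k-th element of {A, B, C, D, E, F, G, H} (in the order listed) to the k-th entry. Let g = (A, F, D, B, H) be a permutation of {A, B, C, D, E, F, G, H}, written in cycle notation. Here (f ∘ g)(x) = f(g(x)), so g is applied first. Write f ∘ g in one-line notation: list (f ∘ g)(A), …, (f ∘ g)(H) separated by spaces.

C B E H G F A D

Chase each element through g then f: A → F → C; B → H → B; C → C → E; D → B → H; E → E → G; F → D → F; G → G → A; H → A → D.
Collecting the images, f ∘ g = [C B E H G F A D].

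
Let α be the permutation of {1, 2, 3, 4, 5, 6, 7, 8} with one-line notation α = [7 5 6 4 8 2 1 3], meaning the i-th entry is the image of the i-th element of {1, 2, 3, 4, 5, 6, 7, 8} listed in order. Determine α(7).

1

7 is element number 7 of the domain, and entry number 7 of the one-line form is 1, so α(7) = 1.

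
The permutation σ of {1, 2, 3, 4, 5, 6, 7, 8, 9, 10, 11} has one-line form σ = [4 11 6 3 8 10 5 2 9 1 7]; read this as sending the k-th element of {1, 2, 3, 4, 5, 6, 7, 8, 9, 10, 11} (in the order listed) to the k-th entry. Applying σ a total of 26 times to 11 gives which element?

7

Tracing 11 → 7 → … returns to 11 after 5 steps, so 11 lies in a 5-cycle (2, 11, 7, 5, 8).
Since the cycle has length 5, σ^26 acts on it the same as σ^1 (26 mod 5 = 1).
Advancing 1 step from 11: 11 → 7.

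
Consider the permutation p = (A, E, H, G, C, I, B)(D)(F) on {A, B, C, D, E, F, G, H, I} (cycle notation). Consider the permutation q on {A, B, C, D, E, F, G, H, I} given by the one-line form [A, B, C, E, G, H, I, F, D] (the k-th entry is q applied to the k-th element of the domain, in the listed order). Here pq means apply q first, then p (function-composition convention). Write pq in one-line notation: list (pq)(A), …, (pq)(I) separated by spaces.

(pq)(x) = p(q(x)). Computing each image: p(q(A)) = p(A) = E, p(q(B)) = p(B) = A, p(q(C)) = p(C) = I, p(q(D)) = p(E) = H, p(q(E)) = p(G) = C, p(q(F)) = p(H) = G, p(q(G)) = p(I) = B, p(q(H)) = p(F) = F, p(q(I)) = p(D) = D.
Hence pq = [E A I H C G B F D].

E A I H C G B F D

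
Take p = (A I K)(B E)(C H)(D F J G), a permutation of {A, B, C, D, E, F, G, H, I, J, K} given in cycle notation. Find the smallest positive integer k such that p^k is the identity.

12

The cycle type of p is (4, 3, 2, 2).
The order of p is the least common multiple of its cycle lengths: lcm(4, 3, 2, 2) = 12.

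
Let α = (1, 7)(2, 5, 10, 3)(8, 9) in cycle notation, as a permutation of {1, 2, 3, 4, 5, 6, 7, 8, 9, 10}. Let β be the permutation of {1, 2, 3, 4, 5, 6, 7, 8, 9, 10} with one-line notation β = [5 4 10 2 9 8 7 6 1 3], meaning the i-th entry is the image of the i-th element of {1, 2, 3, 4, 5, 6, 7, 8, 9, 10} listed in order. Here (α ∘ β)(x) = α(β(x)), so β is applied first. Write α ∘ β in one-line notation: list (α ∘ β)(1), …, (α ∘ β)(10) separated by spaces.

10 4 3 5 8 9 1 6 7 2

For each element, apply β then α: 1 → 5 → 10; 2 → 4 → 4; 3 → 10 → 3; 4 → 2 → 5; 5 → 9 → 8; 6 → 8 → 9; 7 → 7 → 1; 8 → 6 → 6; 9 → 1 → 7; 10 → 3 → 2.
Collecting the images, α ∘ β = [10 4 3 5 8 9 1 6 7 2].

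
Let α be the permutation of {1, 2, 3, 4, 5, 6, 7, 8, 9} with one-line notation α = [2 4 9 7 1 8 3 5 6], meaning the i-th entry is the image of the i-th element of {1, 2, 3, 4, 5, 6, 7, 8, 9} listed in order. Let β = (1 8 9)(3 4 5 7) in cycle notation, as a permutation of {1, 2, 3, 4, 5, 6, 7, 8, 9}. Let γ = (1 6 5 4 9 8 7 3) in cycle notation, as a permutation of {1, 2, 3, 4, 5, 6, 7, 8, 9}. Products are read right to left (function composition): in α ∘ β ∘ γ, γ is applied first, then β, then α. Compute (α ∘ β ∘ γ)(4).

2

(α ∘ β ∘ γ)(4) = α(β(γ(4))). γ(4) = 9, then β(9) = 1, then α(1) = 2, so the result is 2.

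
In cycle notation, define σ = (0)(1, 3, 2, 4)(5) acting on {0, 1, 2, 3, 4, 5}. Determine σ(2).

Within (1, 3, 2, 4), 2 ↦ 4.

4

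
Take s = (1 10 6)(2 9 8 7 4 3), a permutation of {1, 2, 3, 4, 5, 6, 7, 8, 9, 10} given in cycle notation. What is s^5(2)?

2 lies in the 6-cycle (2 9 8 7 4 3).
Stepping 5 places around the cycle: 2 → 9 → 8 → 7 → 4 → 3.

3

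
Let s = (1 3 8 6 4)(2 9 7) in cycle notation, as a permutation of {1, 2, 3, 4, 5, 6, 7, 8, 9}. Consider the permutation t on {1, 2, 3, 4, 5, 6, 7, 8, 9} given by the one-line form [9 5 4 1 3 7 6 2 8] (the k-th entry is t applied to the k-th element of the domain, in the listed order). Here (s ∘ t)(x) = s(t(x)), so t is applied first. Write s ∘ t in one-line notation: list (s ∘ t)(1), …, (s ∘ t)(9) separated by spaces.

7 5 1 3 8 2 4 9 6

(s ∘ t)(x) = s(t(x)). Computing each image: s(t(1)) = s(9) = 7, s(t(2)) = s(5) = 5, s(t(3)) = s(4) = 1, s(t(4)) = s(1) = 3, s(t(5)) = s(3) = 8, s(t(6)) = s(7) = 2, s(t(7)) = s(6) = 4, s(t(8)) = s(2) = 9, s(t(9)) = s(8) = 6.
Hence s ∘ t = [7 5 1 3 8 2 4 9 6].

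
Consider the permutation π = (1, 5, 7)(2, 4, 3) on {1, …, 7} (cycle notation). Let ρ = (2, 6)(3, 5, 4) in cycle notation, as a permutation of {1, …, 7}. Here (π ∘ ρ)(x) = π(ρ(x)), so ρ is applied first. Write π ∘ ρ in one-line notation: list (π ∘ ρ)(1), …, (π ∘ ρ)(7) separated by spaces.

For each element, apply ρ then π: 1 → 1 → 5; 2 → 6 → 6; 3 → 5 → 7; 4 → 3 → 2; 5 → 4 → 3; 6 → 2 → 4; 7 → 7 → 1.
Collecting the images, π ∘ ρ = [5 6 7 2 3 4 1].

5 6 7 2 3 4 1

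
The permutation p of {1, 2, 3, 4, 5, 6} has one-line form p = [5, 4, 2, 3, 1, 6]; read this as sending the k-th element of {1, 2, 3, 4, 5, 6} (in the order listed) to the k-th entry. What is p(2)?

4

2 is element number 2 of the domain, and entry number 2 of the one-line form is 4, so p(2) = 4.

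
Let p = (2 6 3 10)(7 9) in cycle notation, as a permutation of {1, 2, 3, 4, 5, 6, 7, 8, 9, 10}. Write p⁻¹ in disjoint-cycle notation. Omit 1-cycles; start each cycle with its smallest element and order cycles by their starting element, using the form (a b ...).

(2 10 3 6)(7 9)

The inverse reverses each cycle.
After reversing and putting each cycle's least element first, p⁻¹ = (2 10 3 6)(7 9).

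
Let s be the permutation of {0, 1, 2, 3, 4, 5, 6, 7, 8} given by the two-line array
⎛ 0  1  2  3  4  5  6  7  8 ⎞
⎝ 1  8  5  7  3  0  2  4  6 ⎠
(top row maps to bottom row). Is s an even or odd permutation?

In disjoint-cycle form the cycle lengths are 6, 3.
A cycle is odd iff its length is even; s has 1 even-length cycle, so sgn(s) = (−1)^1 and s is odd.

odd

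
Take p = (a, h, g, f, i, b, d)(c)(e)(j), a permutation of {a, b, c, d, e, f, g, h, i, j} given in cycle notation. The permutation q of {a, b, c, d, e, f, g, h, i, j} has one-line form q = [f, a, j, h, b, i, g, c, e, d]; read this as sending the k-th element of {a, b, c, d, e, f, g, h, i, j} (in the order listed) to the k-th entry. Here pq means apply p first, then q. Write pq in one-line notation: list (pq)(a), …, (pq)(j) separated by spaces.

For each element, apply p then q: a → h → c; b → d → h; c → c → j; d → a → f; e → e → b; f → i → e; g → f → i; h → g → g; i → b → a; j → j → d.
Collecting the images, pq = [c h j f b e i g a d].

c h j f b e i g a d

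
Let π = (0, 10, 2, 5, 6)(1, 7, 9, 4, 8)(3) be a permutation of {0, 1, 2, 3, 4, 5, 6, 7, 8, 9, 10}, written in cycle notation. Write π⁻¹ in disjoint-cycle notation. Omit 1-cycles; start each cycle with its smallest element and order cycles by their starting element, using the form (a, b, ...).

(0, 6, 5, 2, 10)(1, 8, 4, 9, 7)

If π sends a → b within a cycle, π⁻¹ sends b → a; equivalently, reverse each cycle.
Reversing each cycle of π and rotating so the smallest element leads gives (0, 6, 5, 2, 10)(1, 8, 4, 9, 7).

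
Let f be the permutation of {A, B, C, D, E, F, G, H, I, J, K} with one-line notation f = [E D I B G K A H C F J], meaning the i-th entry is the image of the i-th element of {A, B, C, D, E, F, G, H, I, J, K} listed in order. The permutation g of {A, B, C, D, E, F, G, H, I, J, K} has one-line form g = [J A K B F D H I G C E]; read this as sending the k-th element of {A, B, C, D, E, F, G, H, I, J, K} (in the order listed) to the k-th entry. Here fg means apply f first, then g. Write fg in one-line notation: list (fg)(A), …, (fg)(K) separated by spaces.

F B G A H E J I K D C

(fg)(x) = g(f(x)). Computing each image: g(f(A)) = g(E) = F, g(f(B)) = g(D) = B, g(f(C)) = g(I) = G, g(f(D)) = g(B) = A, g(f(E)) = g(G) = H, g(f(F)) = g(K) = E, g(f(G)) = g(A) = J, g(f(H)) = g(H) = I, g(f(I)) = g(C) = K, g(f(J)) = g(F) = D, g(f(K)) = g(J) = C.
Hence fg = [F B G A H E J I K D C].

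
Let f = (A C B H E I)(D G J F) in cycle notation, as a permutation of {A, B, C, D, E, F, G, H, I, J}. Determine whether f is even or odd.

even

The cycle lengths are 6, 4.
A cycle of length ℓ contributes ℓ−1 transpositions, so f is a product of 5 + 3 = 8 transpositions — even.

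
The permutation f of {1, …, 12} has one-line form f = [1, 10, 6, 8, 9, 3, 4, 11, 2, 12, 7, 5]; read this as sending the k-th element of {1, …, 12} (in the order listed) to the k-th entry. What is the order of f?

Writing f as disjoint cycles, the cycle lengths are 5, 4, 2, 1.
The order is lcm(5, 4, 2) = 20.

20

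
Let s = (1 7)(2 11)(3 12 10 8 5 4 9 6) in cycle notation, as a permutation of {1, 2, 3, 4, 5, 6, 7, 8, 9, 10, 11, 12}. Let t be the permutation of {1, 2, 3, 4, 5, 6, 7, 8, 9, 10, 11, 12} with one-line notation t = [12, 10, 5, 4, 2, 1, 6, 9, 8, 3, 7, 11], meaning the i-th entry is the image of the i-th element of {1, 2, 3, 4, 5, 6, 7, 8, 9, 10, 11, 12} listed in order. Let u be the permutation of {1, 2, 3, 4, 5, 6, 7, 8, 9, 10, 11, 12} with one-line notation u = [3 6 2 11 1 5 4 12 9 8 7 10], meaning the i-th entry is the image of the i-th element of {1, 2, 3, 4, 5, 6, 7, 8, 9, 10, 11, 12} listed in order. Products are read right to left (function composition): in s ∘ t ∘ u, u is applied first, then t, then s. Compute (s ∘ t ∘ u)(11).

Apply the permutations in order: u(11) = 7, then t(7) = 6, then s(6) = 3. So (s ∘ t ∘ u)(11) = 3.

3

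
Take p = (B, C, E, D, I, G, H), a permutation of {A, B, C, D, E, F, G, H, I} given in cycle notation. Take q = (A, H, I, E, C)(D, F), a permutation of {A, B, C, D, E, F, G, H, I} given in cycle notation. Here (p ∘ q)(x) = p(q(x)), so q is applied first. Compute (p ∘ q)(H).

G

q(H) = I, then p(I) = G; composing gives (p ∘ q)(H) = G.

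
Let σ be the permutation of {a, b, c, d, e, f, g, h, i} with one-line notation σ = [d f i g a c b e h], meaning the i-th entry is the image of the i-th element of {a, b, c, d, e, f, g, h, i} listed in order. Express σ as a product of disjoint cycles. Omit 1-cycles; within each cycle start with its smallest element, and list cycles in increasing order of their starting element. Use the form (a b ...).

(a d g b f c i h e)

From a: a → d → g → b → f → c → i → h → e → a, closing the cycle (a d g b f c i h e).
Repeating from the next unused element and collecting all non-trivial cycles gives (a d g b f c i h e).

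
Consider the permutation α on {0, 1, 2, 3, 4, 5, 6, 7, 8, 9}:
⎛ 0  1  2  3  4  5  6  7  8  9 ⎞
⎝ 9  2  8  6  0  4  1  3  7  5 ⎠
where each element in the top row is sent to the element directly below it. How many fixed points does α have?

No element satisfies α(x) = x, so there are 0 fixed points.

0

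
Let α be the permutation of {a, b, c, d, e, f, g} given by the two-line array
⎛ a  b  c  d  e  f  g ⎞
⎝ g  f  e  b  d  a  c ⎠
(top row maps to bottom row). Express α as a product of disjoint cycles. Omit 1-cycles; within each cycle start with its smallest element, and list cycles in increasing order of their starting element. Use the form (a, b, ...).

Iterating α from a gives a → g → c → e → d → b → f → a; that is the 7-cycle (a, g, c, e, d, b, f).
Continuing from each remaining unvisited element yields (a, g, c, e, d, b, f).

(a, g, c, e, d, b, f)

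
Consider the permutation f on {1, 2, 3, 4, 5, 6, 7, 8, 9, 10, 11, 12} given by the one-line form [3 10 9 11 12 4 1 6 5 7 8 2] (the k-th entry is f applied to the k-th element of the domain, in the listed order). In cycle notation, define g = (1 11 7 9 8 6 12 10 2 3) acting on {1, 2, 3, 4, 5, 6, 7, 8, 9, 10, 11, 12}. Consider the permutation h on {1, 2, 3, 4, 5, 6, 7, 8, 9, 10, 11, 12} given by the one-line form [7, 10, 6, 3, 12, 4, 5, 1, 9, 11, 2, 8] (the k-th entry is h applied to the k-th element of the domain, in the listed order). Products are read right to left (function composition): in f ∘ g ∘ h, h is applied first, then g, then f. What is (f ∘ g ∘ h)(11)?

9

Apply the permutations in order: h(11) = 2, then g(2) = 3, then f(3) = 9. So (f ∘ g ∘ h)(11) = 9.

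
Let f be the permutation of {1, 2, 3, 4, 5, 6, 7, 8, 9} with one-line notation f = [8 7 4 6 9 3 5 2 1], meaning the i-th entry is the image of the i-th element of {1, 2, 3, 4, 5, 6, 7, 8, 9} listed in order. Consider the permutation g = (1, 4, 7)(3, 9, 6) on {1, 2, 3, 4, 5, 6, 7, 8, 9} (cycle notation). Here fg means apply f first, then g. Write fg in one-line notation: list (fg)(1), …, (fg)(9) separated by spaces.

8 1 7 3 6 9 5 2 4

(fg)(x) = g(f(x)). Computing each image: g(f(1)) = g(8) = 8, g(f(2)) = g(7) = 1, g(f(3)) = g(4) = 7, g(f(4)) = g(6) = 3, g(f(5)) = g(9) = 6, g(f(6)) = g(3) = 9, g(f(7)) = g(5) = 5, g(f(8)) = g(2) = 2, g(f(9)) = g(1) = 4.
Hence fg = [8 1 7 3 6 9 5 2 4].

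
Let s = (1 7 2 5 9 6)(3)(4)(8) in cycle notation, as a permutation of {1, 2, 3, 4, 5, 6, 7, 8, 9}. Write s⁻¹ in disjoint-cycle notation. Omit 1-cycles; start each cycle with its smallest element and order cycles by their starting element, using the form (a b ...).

(1 6 9 5 2 7)

If s sends a → b within a cycle, s⁻¹ sends b → a; equivalently, reverse each cycle.
Reversing each cycle of s and rotating so the smallest element leads gives (1 6 9 5 2 7).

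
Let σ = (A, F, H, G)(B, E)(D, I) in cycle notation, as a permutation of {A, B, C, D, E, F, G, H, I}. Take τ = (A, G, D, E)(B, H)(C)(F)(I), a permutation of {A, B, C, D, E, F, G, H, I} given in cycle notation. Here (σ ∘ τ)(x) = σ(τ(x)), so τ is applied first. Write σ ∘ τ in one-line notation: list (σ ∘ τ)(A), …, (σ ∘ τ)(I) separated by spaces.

For each element, apply τ then σ: A → G → A; B → H → G; C → C → C; D → E → B; E → A → F; F → F → H; G → D → I; H → B → E; I → I → D.
Collecting the images, σ ∘ τ = [A G C B F H I E D].

A G C B F H I E D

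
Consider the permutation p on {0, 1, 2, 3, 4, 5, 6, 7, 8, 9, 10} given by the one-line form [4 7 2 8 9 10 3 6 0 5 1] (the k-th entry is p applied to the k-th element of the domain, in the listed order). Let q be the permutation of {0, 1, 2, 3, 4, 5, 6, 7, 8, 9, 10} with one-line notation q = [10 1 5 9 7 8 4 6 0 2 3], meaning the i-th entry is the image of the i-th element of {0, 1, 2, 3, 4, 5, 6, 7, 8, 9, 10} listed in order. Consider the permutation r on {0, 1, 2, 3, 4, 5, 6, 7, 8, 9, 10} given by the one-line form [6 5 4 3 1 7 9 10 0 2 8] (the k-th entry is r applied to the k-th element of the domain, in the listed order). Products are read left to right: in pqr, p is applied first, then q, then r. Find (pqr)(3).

6

Chase 3: p(3) = 8; q(8) = 0; r(0) = 6. Hence (pqr)(3) = 6.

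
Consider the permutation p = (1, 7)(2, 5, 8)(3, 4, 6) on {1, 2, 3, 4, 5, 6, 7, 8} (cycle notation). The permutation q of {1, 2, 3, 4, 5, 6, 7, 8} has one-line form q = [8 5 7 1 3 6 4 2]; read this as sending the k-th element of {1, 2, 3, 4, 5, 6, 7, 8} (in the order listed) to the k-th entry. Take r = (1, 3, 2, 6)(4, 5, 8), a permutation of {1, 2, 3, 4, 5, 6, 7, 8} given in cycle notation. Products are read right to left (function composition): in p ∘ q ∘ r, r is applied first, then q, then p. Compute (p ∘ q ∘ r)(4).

Chase 4: r(4) = 5; q(5) = 3; p(3) = 4. Hence (p ∘ q ∘ r)(4) = 4.

4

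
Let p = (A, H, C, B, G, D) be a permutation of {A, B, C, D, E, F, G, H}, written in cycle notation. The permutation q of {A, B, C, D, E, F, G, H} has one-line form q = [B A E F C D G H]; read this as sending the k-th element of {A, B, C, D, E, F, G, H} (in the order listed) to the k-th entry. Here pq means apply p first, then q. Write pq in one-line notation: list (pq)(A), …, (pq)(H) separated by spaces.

H G A B C D F E

(pq)(x) = q(p(x)). Computing each image: q(p(A)) = q(H) = H, q(p(B)) = q(G) = G, q(p(C)) = q(B) = A, q(p(D)) = q(A) = B, q(p(E)) = q(E) = C, q(p(F)) = q(F) = D, q(p(G)) = q(D) = F, q(p(H)) = q(C) = E.
Hence pq = [H G A B C D F E].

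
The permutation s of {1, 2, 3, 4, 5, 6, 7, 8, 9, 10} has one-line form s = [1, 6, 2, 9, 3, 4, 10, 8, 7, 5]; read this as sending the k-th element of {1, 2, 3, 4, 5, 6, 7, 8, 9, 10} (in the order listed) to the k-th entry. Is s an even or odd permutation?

In disjoint-cycle form the cycle lengths are 8, 1, 1.
A cycle of length ℓ contributes ℓ−1 transpositions, so s is a product of 7 transpositions — odd.

odd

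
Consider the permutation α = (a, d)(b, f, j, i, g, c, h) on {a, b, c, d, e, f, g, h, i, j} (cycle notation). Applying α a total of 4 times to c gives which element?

c lies in the 7-cycle (b, f, j, i, g, c, h).
Advancing 4 steps from c: c → h → b → f → j.

j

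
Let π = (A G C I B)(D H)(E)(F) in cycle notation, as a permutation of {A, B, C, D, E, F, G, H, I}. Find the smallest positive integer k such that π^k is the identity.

The disjoint cycles have lengths 5, 2, 1, 1.
The order of π is the least common multiple of its cycle lengths: lcm(5, 2) = 10.

10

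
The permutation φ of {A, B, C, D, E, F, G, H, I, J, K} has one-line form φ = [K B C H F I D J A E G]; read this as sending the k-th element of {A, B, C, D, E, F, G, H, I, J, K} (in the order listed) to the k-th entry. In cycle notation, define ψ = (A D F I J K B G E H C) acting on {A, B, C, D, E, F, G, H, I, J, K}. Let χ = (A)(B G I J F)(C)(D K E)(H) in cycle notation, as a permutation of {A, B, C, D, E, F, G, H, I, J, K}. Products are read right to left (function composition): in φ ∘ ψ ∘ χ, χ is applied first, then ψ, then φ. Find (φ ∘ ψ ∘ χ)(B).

(φ ∘ ψ ∘ χ)(B) = φ(ψ(χ(B))). χ(B) = G, then ψ(G) = E, then φ(E) = F, so the result is F.

F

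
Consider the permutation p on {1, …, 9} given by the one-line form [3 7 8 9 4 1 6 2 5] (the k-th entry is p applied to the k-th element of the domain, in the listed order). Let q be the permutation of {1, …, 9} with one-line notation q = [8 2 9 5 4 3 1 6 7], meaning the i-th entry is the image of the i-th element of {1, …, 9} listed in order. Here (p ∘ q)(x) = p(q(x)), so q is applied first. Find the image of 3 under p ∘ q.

First apply q: q(3) = 9, then p(9) = 5. Thus (p ∘ q)(3) = 5.

5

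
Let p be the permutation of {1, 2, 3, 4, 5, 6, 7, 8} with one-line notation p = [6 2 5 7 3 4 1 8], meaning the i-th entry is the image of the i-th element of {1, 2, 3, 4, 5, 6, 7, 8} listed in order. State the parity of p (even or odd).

even

In disjoint-cycle form the cycle lengths are 4, 2, 1, 1.
A cycle is odd iff its length is even; p has 2 even-length cycles, so sgn(p) = (−1)^2 and p is even.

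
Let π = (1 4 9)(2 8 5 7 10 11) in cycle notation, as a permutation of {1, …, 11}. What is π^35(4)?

4 lies in the 3-cycle (1 4 9).
On a 3-cycle, π^3 is the identity, so π^35 = π^2 there (35 ≡ 2 mod 3).
Advancing 2 steps from 4: 4 → 9 → 1.

1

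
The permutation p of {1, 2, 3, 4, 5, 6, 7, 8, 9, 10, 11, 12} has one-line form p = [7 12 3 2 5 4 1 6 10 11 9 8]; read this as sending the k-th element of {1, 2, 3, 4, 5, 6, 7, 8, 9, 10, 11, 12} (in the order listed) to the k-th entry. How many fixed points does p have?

The fixed points (elements with p(x) = x) are {3, 5}, so there are 2.

2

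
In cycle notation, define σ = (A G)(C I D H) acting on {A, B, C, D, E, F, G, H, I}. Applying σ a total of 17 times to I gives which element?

D

I lies in the 4-cycle (C I D H).
On a 4-cycle, σ^4 is the identity, so σ^17 = σ^1 there (17 ≡ 1 mod 4).
Advancing 1 step from I: I → D.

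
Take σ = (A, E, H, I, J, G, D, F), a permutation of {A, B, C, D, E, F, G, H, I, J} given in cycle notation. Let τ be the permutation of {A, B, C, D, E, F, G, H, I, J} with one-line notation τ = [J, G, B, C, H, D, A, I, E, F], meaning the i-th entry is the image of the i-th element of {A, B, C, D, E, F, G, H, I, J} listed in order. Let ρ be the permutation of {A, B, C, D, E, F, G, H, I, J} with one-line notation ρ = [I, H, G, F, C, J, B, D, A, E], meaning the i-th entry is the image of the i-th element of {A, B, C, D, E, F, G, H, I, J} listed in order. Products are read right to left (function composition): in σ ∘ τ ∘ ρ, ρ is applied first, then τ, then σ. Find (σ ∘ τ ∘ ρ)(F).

A

Apply the permutations in order: ρ(F) = J, then τ(J) = F, then σ(F) = A. So (σ ∘ τ ∘ ρ)(F) = A.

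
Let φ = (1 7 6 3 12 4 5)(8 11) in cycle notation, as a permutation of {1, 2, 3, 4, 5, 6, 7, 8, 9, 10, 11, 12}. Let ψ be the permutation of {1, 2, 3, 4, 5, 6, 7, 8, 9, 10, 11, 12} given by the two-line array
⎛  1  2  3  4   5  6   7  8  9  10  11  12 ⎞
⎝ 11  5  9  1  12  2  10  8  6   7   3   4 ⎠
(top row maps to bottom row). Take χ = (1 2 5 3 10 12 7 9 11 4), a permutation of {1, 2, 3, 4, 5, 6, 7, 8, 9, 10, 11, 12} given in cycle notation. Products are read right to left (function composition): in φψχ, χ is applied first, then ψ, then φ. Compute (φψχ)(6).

Apply the permutations in order: χ(6) = 6, then ψ(6) = 2, then φ(2) = 2. So (φψχ)(6) = 2.

2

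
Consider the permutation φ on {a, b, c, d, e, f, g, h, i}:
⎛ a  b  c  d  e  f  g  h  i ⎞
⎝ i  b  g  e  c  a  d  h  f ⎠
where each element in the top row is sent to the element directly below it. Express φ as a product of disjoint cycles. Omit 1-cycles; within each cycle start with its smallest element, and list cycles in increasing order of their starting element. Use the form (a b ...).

(a i f)(c g d e)

Start at a and follow images: a → i → f → a, giving the cycle (a i f).
Repeating from the next unused element and collecting all non-trivial cycles gives (a i f)(c g d e).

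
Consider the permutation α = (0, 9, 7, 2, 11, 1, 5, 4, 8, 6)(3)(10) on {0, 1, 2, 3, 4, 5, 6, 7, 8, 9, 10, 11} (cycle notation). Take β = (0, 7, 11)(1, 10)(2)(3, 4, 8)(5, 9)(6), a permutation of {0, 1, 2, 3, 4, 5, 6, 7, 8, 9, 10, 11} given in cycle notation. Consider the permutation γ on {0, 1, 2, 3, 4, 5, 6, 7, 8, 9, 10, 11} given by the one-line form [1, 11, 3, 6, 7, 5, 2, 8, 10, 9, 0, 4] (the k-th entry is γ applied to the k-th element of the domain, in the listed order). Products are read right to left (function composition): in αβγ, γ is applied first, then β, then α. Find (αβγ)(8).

5

Chase 8: γ(8) = 10; β(10) = 1; α(1) = 5. Hence (αβγ)(8) = 5.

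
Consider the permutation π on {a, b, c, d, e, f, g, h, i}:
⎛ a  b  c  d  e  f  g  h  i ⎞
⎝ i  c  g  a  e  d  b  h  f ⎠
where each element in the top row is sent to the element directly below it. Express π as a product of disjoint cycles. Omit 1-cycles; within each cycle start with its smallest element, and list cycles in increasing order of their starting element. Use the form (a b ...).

Start at a and follow images: a → i → f → d → a, giving the cycle (a i f d).
Repeating from the next unused element and collecting all non-trivial cycles gives (a i f d)(b c g).

(a i f d)(b c g)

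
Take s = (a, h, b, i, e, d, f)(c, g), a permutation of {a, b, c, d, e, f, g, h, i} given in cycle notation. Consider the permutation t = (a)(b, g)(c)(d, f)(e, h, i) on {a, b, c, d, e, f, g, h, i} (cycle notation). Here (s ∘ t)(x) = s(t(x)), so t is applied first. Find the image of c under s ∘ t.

t(c) = c, then s(c) = g; composing gives (s ∘ t)(c) = g.

g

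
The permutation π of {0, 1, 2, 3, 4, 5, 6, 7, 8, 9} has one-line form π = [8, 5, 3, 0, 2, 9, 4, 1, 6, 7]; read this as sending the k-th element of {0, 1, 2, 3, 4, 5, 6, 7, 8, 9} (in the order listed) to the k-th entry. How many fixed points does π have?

No element satisfies π(x) = x, so there are 0 fixed points.

0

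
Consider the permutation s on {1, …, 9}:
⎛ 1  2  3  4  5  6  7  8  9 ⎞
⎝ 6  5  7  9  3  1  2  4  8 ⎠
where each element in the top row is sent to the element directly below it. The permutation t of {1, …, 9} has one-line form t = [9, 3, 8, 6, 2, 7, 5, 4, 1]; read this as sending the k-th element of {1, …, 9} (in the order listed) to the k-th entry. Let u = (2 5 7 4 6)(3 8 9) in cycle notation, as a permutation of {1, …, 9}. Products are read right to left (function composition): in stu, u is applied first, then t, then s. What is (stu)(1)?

8

Apply the permutations in order: u(1) = 1, then t(1) = 9, then s(9) = 8. So (stu)(1) = 8.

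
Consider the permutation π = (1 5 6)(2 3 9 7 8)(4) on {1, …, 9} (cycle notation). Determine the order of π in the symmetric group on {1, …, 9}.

The disjoint cycles have lengths 5, 3, 1.
The order is lcm(5, 3) = 15.

15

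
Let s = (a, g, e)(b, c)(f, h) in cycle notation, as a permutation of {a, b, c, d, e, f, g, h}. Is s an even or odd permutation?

even

The cycle lengths are 3, 2, 2, 1.
A cycle is odd iff its length is even; s has 2 even-length cycles, so sgn(s) = (−1)^2 and s is even.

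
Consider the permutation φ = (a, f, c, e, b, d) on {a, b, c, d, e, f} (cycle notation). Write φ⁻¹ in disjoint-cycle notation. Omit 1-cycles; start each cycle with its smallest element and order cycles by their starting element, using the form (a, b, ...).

(a, d, b, e, c, f)

If φ sends a → b within a cycle, φ⁻¹ sends b → a; equivalently, reverse each cycle.
Reversing each cycle of φ and rotating so the smallest element leads gives (a, d, b, e, c, f).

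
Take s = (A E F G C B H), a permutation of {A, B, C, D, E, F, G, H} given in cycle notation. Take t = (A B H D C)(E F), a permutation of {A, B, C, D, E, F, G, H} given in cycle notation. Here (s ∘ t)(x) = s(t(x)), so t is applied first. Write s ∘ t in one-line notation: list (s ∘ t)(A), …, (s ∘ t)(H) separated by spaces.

H A E B G F C D

For each element, apply t then s: A → B → H; B → H → A; C → A → E; D → C → B; E → F → G; F → E → F; G → G → C; H → D → D.
So s ∘ t in one-line form is H A E B G F C D.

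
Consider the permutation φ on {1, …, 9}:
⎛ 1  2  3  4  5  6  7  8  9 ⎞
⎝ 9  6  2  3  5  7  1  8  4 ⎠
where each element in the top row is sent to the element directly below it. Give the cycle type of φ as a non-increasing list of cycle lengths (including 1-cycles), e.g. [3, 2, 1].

[7, 1, 1]

The disjoint cycles are (1 9 4 3 2 6 7)(5)(8), with lengths 7, 1, 1 in non-increasing order.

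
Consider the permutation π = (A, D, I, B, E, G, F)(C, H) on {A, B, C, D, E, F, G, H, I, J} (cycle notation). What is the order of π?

14

The disjoint cycles have lengths 7, 2, 1.
The order of π is the least common multiple of its cycle lengths: lcm(7, 2) = 14.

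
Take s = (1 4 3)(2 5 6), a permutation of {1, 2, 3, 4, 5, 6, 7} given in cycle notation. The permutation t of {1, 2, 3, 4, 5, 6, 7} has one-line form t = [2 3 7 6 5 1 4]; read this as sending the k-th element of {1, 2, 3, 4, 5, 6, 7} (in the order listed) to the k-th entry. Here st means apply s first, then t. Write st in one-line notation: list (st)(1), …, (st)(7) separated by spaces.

6 5 2 7 1 3 4

(st)(x) = t(s(x)). Computing each image: t(s(1)) = t(4) = 6, t(s(2)) = t(5) = 5, t(s(3)) = t(1) = 2, t(s(4)) = t(3) = 7, t(s(5)) = t(6) = 1, t(s(6)) = t(2) = 3, t(s(7)) = t(7) = 4.
Hence st = [6 5 2 7 1 3 4].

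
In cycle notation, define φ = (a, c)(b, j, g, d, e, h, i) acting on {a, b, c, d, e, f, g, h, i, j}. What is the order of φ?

The cycle type of φ is (7, 2, 1).
The order is lcm(7, 2) = 14.

14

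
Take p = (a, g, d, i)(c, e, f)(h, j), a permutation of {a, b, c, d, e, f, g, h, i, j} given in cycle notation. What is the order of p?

The cycle type of p is (4, 3, 2, 1).
The order of p is the least common multiple of its cycle lengths: lcm(4, 3, 2) = 12.

12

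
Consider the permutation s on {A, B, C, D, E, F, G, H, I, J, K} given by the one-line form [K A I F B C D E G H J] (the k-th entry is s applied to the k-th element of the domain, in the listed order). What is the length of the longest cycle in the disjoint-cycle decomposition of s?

6

Decomposing into disjoint cycles gives (A K J H E B)(C I G D F); the longest has length 6.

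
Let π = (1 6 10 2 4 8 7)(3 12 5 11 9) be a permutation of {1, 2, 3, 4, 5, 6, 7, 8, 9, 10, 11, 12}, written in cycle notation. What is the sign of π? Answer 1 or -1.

The cycle lengths are 7, 5.
A cycle of length ℓ contributes ℓ−1 transpositions, so π is a product of 6 + 4 = 10 transpositions — even.

1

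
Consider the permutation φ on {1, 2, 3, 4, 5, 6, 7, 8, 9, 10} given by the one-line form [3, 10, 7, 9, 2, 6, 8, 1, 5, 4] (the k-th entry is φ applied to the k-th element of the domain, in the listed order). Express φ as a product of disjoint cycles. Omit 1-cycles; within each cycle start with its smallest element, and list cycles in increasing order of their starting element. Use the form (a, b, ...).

(1, 3, 7, 8)(2, 10, 4, 9, 5)

From 1: 1 → 3 → 7 → 8 → 1, closing the cycle (1, 3, 7, 8).
Repeating from the next unused element and collecting all non-trivial cycles gives (1, 3, 7, 8)(2, 10, 4, 9, 5).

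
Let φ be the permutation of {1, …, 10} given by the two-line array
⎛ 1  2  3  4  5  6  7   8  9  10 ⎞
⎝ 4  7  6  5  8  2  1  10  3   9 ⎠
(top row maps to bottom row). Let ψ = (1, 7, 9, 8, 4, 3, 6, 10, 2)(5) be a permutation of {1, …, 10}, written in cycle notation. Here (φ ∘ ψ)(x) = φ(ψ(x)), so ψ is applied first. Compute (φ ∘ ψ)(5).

ψ(5) = 5, then φ(5) = 8; composing gives (φ ∘ ψ)(5) = 8.

8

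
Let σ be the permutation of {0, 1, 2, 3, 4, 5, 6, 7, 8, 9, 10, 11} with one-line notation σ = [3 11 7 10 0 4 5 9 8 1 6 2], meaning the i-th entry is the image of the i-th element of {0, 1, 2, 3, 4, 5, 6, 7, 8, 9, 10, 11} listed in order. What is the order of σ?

The disjoint-cycle form of σ has cycle lengths 6, 5, 1.
The order is lcm(6, 5) = 30.

30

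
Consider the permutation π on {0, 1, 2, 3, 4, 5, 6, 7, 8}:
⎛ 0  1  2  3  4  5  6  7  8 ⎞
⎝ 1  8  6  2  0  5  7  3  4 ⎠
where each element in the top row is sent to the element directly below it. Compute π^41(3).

Tracing 3 → 2 → … returns to 3 after 4 steps, so 3 lies in a 4-cycle (2 6 7 3).
Since the cycle has length 4, π^41 acts on it the same as π^1 (41 mod 4 = 1).
Stepping 1 place around the cycle: 3 → 2.

2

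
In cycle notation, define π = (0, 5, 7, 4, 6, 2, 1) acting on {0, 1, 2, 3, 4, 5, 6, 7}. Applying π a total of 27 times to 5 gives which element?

5 lies in the 7-cycle (0, 5, 7, 4, 6, 2, 1).
Powers repeat with period 7 on this cycle, and 27 mod 7 = 6, so π^27(5) = π^6(5).
Advancing 6 steps from 5: 5 → 7 → 4 → 6 → 2 → 1 → 0.

0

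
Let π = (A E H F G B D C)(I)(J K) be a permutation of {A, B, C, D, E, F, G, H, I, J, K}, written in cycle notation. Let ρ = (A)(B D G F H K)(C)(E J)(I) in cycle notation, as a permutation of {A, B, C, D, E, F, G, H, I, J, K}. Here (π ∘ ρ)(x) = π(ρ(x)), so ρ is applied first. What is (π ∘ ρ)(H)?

ρ(H) = K, then π(K) = J; composing gives (π ∘ ρ)(H) = J.

J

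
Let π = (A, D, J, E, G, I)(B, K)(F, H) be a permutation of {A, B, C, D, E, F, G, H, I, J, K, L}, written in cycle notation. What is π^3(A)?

A lies in the 6-cycle (A, D, J, E, G, I).
Stepping 3 places around the cycle: A → D → J → E.

E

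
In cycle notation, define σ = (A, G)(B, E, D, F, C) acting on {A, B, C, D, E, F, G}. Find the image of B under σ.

E

Within (B, E, D, F, C), B ↦ E.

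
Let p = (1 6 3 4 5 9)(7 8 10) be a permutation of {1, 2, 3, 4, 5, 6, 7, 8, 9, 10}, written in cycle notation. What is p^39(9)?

3

9 lies in the 6-cycle (1 6 3 4 5 9).
Since the cycle has length 6, p^39 acts on it the same as p^3 (39 mod 6 = 3).
Advancing 3 steps from 9: 9 → 1 → 6 → 3.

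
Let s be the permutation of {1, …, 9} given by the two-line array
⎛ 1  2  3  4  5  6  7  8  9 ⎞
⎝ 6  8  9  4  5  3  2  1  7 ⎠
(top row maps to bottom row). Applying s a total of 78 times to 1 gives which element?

6

Tracing 1 → 6 → … returns to 1 after 7 steps, so 1 lies in a 7-cycle (1, 6, 3, 9, 7, 2, 8).
On a 7-cycle, s^7 is the identity, so s^78 = s^1 there (78 ≡ 1 mod 7).
Advancing 1 step from 1: 1 → 6.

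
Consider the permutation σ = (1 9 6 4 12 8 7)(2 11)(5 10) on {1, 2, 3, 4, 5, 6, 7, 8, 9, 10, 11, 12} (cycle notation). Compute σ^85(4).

4 lies in the 7-cycle (1 9 6 4 12 8 7).
Powers repeat with period 7 on this cycle, and 85 mod 7 = 1, so σ^85(4) = σ^1(4).
Advancing 1 step from 4: 4 → 12.

12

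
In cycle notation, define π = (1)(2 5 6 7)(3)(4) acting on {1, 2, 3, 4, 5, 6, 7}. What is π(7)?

2

In the cycle (2 5 6 7), 7 is followed by 2, so π(7) = 2.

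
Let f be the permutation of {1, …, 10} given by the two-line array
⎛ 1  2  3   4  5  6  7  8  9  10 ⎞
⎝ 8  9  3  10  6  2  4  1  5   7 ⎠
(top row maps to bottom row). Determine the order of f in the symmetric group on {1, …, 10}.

Writing f as disjoint cycles, the cycle lengths are 4, 3, 2, 1.
The order is lcm(4, 3, 2) = 12.

12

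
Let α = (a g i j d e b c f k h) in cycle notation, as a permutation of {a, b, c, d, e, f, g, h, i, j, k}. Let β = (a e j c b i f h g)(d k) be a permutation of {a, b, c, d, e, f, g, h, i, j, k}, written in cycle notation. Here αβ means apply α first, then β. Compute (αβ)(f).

d

(αβ)(f) = β(α(f)). α(f) = k, then β(k) = d. So (αβ)(f) = d.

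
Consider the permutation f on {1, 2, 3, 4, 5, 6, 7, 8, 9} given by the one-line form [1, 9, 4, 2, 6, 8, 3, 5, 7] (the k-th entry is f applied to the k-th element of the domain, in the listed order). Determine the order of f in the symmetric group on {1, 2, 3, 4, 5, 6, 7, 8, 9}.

The disjoint-cycle form of f has cycle lengths 5, 3, 1.
The order is lcm(5, 3) = 15.

15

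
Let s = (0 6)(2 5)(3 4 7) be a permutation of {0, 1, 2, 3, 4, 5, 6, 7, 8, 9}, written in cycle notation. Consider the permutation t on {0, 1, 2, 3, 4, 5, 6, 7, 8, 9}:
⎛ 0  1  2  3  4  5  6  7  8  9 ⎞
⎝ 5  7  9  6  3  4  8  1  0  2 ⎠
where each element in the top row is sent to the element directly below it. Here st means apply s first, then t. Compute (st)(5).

9

First apply s: s(5) = 2, then t(2) = 9. Thus (st)(5) = 9.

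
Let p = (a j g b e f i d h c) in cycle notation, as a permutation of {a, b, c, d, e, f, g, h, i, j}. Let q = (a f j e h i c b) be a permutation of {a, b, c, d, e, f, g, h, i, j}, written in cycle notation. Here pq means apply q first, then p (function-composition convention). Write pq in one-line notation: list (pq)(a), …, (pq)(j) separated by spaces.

(pq)(x) = p(q(x)). Computing each image: p(q(a)) = p(f) = i, p(q(b)) = p(a) = j, p(q(c)) = p(b) = e, p(q(d)) = p(d) = h, p(q(e)) = p(h) = c, p(q(f)) = p(j) = g, p(q(g)) = p(g) = b, p(q(h)) = p(i) = d, p(q(i)) = p(c) = a, p(q(j)) = p(e) = f.
Hence pq = [i j e h c g b d a f].

i j e h c g b d a f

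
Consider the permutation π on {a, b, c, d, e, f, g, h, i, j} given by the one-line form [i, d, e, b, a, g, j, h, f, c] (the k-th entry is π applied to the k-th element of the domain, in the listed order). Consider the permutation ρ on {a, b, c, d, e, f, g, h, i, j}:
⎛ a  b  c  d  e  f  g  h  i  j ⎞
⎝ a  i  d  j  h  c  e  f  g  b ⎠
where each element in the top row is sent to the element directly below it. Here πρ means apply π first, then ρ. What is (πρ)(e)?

First apply π: π(e) = a, then ρ(a) = a. Thus (πρ)(e) = a.

a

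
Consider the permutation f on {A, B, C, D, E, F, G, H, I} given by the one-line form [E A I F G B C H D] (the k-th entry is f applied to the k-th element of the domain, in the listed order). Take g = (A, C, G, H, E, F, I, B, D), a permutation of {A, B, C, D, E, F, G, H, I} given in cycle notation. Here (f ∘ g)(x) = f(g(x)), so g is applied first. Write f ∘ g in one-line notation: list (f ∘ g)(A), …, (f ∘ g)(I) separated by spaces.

(f ∘ g)(x) = f(g(x)). Computing each image: f(g(A)) = f(C) = I, f(g(B)) = f(D) = F, f(g(C)) = f(G) = C, f(g(D)) = f(A) = E, f(g(E)) = f(F) = B, f(g(F)) = f(I) = D, f(g(G)) = f(H) = H, f(g(H)) = f(E) = G, f(g(I)) = f(B) = A.
Hence f ∘ g = [I F C E B D H G A].

I F C E B D H G A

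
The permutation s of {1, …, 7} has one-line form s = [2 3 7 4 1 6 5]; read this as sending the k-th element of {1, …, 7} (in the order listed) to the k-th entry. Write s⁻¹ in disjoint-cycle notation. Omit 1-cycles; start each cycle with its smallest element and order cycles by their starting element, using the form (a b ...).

(1 5 7 3 2)

First write s in disjoint cycles: (1 2 3 7 5).
The inverse reverses every cycle; in canonical form, s⁻¹ = (1 5 7 3 2).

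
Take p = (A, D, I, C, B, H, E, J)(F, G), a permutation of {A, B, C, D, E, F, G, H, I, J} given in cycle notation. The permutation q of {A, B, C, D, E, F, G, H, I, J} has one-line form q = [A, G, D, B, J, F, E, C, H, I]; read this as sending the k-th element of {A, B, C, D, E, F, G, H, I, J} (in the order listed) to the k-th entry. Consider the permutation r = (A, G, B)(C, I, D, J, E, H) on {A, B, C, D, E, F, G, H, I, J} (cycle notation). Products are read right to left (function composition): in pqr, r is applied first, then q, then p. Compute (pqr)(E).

(pqr)(E) = p(q(r(E))). r(E) = H, then q(H) = C, then p(C) = B, so the result is B.

B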